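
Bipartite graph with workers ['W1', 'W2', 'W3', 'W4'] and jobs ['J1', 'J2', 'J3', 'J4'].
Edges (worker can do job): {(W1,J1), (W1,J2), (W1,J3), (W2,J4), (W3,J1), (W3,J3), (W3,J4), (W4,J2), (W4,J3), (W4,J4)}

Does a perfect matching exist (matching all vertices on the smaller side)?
Yes, perfect matching exists (size 4)

Perfect matching: {(W1,J3), (W2,J4), (W3,J1), (W4,J2)}
All 4 vertices on the smaller side are matched.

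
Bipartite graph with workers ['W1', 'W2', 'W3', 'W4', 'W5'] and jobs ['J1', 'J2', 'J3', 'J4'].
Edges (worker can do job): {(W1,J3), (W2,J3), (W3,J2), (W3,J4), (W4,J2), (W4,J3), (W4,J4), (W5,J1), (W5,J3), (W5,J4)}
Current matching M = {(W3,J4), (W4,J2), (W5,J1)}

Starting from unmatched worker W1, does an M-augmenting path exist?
Yes: W1 → J3

An M-augmenting path alternates non-matching / matching edges, starting and ending at unmatched vertices.
Path: W1 → J3
(J3 is unmatched in M, so the path is augmenting.)
Flipping edges along this path would increase |M| from 3 to 4.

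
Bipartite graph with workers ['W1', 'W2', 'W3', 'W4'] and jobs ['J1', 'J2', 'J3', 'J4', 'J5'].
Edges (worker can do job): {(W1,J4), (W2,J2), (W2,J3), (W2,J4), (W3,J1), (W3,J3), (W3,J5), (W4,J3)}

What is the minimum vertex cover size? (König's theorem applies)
Minimum vertex cover size = 4

By König's theorem: in bipartite graphs,
min vertex cover = max matching = 4

Maximum matching has size 4, so minimum vertex cover also has size 4.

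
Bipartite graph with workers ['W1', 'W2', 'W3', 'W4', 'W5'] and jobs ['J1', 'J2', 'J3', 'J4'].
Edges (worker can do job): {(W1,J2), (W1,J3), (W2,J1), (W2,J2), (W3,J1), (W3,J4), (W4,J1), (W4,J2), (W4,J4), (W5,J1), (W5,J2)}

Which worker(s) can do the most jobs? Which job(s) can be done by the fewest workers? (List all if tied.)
Most versatile: W4 (3 jobs); Least covered: J3 (1 workers)

Worker degrees (jobs they can do): W1:2, W2:2, W3:2, W4:3, W5:2
Job degrees (workers who can do it): J1:4, J2:4, J3:1, J4:2

Maximum worker degree is 3, achieved by: W4
Minimum job degree is 1, achieved by: J3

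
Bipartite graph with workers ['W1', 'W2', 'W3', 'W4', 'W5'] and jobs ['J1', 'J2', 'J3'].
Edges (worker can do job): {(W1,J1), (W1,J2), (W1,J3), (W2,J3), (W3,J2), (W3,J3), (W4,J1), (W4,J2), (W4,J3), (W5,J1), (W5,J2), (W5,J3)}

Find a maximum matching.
Matching: {(W3,J2), (W4,J1), (W5,J3)}

Maximum matching (size 3):
  W3 → J2
  W4 → J1
  W5 → J3

Each worker is assigned to at most one job, and each job to at most one worker.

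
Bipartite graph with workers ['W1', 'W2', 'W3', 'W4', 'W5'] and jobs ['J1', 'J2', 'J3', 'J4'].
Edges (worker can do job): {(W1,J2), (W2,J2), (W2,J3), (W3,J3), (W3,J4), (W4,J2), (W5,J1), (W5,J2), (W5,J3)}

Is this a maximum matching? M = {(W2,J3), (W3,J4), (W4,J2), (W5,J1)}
Yes, size 4 is maximum

Proposed matching has size 4.
Maximum matching size for this graph: 4.

This is a maximum matching.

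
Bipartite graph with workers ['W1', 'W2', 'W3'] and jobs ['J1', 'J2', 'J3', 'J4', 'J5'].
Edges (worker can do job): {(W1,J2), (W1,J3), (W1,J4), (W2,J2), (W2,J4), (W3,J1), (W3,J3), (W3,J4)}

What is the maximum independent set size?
Maximum independent set = 5

By König's theorem:
- Min vertex cover = Max matching = 3
- Max independent set = Total vertices - Min vertex cover
- Max independent set = 8 - 3 = 5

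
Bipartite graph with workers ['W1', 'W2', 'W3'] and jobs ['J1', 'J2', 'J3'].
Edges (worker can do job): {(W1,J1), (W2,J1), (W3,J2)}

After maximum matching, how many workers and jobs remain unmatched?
Unmatched: 1 workers, 1 jobs

Maximum matching size: 2
Workers: 3 total, 2 matched, 1 unmatched
Jobs: 3 total, 2 matched, 1 unmatched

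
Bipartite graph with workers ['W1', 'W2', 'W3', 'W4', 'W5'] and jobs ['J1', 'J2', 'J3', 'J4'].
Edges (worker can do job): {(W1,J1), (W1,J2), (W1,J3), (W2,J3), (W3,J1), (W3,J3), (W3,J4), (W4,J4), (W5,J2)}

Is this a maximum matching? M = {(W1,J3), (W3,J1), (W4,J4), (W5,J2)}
Yes, size 4 is maximum

Proposed matching has size 4.
Maximum matching size for this graph: 4.

This is a maximum matching.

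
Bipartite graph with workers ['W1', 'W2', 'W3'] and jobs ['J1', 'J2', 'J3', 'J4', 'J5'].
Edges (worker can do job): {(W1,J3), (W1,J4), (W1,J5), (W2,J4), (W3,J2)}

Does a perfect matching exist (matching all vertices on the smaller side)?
Yes, perfect matching exists (size 3)

Perfect matching: {(W1,J3), (W2,J4), (W3,J2)}
All 3 vertices on the smaller side are matched.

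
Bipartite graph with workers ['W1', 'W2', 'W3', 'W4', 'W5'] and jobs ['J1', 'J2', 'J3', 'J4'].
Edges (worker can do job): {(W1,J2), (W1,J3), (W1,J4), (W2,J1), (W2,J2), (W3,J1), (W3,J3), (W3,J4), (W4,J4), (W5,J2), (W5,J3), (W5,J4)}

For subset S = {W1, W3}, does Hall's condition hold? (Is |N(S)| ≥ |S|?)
Yes: |N(S)| = 4, |S| = 2

Subset S = {W1, W3}
Neighbors N(S) = {J1, J2, J3, J4}

|N(S)| = 4, |S| = 2
Hall's condition: |N(S)| ≥ |S| is satisfied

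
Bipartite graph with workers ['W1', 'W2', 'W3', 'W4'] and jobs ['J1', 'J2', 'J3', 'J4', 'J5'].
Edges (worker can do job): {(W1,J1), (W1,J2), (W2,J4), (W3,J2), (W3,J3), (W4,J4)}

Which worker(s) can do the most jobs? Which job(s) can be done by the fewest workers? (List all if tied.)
Most versatile: W1, W3 (2 jobs); Least covered: J5 (0 workers)

Worker degrees (jobs they can do): W1:2, W2:1, W3:2, W4:1
Job degrees (workers who can do it): J1:1, J2:2, J3:1, J4:2, J5:0

Maximum worker degree is 2, achieved by: W1, W3
Minimum job degree is 0, achieved by: J5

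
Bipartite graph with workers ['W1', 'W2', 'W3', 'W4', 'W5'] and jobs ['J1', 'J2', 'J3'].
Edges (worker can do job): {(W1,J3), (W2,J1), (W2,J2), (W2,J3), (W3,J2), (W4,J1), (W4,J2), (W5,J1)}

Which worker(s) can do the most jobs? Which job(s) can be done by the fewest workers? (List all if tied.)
Most versatile: W2 (3 jobs); Least covered: J3 (2 workers)

Worker degrees (jobs they can do): W1:1, W2:3, W3:1, W4:2, W5:1
Job degrees (workers who can do it): J1:3, J2:3, J3:2

Maximum worker degree is 3, achieved by: W2
Minimum job degree is 2, achieved by: J3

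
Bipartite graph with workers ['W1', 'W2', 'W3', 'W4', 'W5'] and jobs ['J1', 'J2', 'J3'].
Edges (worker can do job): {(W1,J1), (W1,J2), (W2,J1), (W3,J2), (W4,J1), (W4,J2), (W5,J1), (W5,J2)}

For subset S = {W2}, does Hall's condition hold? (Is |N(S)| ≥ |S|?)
Yes: |N(S)| = 1, |S| = 1

Subset S = {W2}
Neighbors N(S) = {J1}

|N(S)| = 1, |S| = 1
Hall's condition: |N(S)| ≥ |S| is satisfied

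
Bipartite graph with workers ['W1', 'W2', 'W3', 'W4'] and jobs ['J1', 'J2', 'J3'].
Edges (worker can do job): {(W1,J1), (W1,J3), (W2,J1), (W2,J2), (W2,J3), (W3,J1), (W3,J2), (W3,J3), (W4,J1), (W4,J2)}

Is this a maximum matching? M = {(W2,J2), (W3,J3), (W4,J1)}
Yes, size 3 is maximum

Proposed matching has size 3.
Maximum matching size for this graph: 3.

This is a maximum matching.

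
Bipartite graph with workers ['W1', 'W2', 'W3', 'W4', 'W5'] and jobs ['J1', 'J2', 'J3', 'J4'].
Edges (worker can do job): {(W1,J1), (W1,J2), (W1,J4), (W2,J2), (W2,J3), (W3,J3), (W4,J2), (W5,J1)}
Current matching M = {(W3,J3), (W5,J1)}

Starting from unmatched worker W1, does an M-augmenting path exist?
Yes: W1 → J4

An M-augmenting path alternates non-matching / matching edges, starting and ending at unmatched vertices.
Path: W1 → J4
(J4 is unmatched in M, so the path is augmenting.)
Flipping edges along this path would increase |M| from 2 to 3.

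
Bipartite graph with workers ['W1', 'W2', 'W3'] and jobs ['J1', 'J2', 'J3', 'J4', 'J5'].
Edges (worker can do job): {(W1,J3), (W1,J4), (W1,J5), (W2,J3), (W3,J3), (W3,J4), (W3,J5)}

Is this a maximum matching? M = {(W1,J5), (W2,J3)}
No, size 2 is not maximum

Proposed matching has size 2.
Maximum matching size for this graph: 3.

This is NOT maximum - can be improved to size 3.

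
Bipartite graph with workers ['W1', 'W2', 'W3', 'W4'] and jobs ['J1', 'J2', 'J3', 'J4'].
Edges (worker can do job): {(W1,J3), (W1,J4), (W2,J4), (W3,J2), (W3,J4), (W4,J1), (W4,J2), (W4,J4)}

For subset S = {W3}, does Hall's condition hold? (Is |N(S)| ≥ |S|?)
Yes: |N(S)| = 2, |S| = 1

Subset S = {W3}
Neighbors N(S) = {J2, J4}

|N(S)| = 2, |S| = 1
Hall's condition: |N(S)| ≥ |S| is satisfied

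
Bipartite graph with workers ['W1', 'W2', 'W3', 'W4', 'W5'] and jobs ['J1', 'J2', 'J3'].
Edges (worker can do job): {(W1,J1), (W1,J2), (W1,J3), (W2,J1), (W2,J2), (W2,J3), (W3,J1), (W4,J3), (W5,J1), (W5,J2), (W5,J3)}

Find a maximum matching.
Matching: {(W3,J1), (W4,J3), (W5,J2)}

Maximum matching (size 3):
  W3 → J1
  W4 → J3
  W5 → J2

Each worker is assigned to at most one job, and each job to at most one worker.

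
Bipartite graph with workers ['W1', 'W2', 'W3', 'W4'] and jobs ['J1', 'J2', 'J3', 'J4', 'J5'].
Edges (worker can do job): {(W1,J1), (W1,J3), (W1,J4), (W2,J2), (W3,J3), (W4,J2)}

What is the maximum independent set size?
Maximum independent set = 6

By König's theorem:
- Min vertex cover = Max matching = 3
- Max independent set = Total vertices - Min vertex cover
- Max independent set = 9 - 3 = 6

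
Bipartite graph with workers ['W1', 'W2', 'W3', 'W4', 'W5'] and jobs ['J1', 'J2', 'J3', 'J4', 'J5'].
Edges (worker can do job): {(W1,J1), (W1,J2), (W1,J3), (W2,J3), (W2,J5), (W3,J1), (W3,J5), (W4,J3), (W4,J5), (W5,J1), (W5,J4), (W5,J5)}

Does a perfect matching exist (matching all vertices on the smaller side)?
Yes, perfect matching exists (size 5)

Perfect matching: {(W1,J2), (W2,J5), (W3,J1), (W4,J3), (W5,J4)}
All 5 vertices on the smaller side are matched.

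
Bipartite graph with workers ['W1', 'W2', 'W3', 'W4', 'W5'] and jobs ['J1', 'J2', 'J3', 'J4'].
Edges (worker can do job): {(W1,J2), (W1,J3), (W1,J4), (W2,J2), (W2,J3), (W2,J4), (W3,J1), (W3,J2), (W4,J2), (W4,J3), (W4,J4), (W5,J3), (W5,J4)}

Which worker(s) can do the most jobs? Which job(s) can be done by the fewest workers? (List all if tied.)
Most versatile: W1, W2, W4 (3 jobs); Least covered: J1 (1 workers)

Worker degrees (jobs they can do): W1:3, W2:3, W3:2, W4:3, W5:2
Job degrees (workers who can do it): J1:1, J2:4, J3:4, J4:4

Maximum worker degree is 3, achieved by: W1, W2, W4
Minimum job degree is 1, achieved by: J1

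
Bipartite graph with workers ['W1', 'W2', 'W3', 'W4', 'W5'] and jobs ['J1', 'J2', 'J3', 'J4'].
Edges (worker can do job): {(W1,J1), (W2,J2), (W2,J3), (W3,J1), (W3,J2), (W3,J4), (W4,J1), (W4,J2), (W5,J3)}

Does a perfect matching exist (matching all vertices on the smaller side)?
Yes, perfect matching exists (size 4)

Perfect matching: {(W2,J2), (W3,J4), (W4,J1), (W5,J3)}
All 4 vertices on the smaller side are matched.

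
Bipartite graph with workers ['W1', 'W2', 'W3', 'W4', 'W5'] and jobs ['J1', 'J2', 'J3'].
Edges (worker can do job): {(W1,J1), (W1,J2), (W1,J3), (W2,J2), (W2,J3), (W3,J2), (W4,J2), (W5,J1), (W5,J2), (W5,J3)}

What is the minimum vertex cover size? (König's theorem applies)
Minimum vertex cover size = 3

By König's theorem: in bipartite graphs,
min vertex cover = max matching = 3

Maximum matching has size 3, so minimum vertex cover also has size 3.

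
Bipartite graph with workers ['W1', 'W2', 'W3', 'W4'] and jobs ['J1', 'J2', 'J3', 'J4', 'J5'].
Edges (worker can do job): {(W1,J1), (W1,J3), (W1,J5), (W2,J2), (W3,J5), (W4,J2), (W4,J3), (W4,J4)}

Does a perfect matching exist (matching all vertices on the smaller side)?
Yes, perfect matching exists (size 4)

Perfect matching: {(W1,J3), (W2,J2), (W3,J5), (W4,J4)}
All 4 vertices on the smaller side are matched.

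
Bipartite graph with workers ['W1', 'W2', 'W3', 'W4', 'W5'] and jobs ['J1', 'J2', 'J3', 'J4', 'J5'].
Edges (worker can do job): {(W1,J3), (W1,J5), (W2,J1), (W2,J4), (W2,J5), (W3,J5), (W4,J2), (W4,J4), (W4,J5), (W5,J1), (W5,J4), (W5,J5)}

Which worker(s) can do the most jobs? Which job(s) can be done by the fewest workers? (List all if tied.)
Most versatile: W2, W4, W5 (3 jobs); Least covered: J2, J3 (1 workers)

Worker degrees (jobs they can do): W1:2, W2:3, W3:1, W4:3, W5:3
Job degrees (workers who can do it): J1:2, J2:1, J3:1, J4:3, J5:5

Maximum worker degree is 3, achieved by: W2, W4, W5
Minimum job degree is 1, achieved by: J2, J3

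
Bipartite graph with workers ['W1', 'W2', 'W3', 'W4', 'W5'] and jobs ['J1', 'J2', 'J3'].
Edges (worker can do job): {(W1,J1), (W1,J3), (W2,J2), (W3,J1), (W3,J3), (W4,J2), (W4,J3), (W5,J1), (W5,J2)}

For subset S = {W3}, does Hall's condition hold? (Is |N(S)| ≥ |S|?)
Yes: |N(S)| = 2, |S| = 1

Subset S = {W3}
Neighbors N(S) = {J1, J3}

|N(S)| = 2, |S| = 1
Hall's condition: |N(S)| ≥ |S| is satisfied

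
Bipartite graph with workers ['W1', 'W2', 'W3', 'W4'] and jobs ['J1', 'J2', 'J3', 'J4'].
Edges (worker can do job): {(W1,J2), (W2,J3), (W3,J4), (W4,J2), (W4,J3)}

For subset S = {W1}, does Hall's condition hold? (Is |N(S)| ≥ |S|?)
Yes: |N(S)| = 1, |S| = 1

Subset S = {W1}
Neighbors N(S) = {J2}

|N(S)| = 1, |S| = 1
Hall's condition: |N(S)| ≥ |S| is satisfied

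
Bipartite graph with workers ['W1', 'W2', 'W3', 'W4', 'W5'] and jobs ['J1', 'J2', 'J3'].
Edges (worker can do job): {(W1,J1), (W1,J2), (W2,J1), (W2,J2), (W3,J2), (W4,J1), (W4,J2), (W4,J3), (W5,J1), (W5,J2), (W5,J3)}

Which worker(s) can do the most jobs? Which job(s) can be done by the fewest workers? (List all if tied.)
Most versatile: W4, W5 (3 jobs); Least covered: J3 (2 workers)

Worker degrees (jobs they can do): W1:2, W2:2, W3:1, W4:3, W5:3
Job degrees (workers who can do it): J1:4, J2:5, J3:2

Maximum worker degree is 3, achieved by: W4, W5
Minimum job degree is 2, achieved by: J3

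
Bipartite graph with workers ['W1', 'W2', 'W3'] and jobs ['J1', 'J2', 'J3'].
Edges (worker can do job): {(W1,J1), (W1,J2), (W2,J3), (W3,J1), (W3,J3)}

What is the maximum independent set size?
Maximum independent set = 3

By König's theorem:
- Min vertex cover = Max matching = 3
- Max independent set = Total vertices - Min vertex cover
- Max independent set = 6 - 3 = 3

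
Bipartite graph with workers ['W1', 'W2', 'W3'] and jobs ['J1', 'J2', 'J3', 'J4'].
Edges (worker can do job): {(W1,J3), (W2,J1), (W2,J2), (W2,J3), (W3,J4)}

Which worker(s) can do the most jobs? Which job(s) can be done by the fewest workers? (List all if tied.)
Most versatile: W2 (3 jobs); Least covered: J1, J2, J4 (1 workers)

Worker degrees (jobs they can do): W1:1, W2:3, W3:1
Job degrees (workers who can do it): J1:1, J2:1, J3:2, J4:1

Maximum worker degree is 3, achieved by: W2
Minimum job degree is 1, achieved by: J1, J2, J4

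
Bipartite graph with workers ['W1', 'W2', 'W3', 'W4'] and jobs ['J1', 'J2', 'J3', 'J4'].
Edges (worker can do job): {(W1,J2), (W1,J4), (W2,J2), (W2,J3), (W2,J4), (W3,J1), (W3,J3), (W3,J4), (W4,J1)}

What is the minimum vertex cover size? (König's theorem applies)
Minimum vertex cover size = 4

By König's theorem: in bipartite graphs,
min vertex cover = max matching = 4

Maximum matching has size 4, so minimum vertex cover also has size 4.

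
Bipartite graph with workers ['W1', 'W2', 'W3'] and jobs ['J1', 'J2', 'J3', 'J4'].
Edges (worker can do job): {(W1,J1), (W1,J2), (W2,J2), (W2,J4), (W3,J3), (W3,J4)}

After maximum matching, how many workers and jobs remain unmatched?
Unmatched: 0 workers, 1 jobs

Maximum matching size: 3
Workers: 3 total, 3 matched, 0 unmatched
Jobs: 4 total, 3 matched, 1 unmatched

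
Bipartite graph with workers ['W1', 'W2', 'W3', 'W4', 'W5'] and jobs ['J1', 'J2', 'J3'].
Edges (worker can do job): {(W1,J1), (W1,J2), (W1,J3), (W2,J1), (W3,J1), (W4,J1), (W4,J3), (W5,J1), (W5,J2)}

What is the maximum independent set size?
Maximum independent set = 5

By König's theorem:
- Min vertex cover = Max matching = 3
- Max independent set = Total vertices - Min vertex cover
- Max independent set = 8 - 3 = 5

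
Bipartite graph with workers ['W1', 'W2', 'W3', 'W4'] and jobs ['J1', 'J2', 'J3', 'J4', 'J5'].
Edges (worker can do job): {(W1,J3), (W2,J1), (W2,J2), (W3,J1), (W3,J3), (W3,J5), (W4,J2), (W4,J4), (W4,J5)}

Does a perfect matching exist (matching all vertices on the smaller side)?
Yes, perfect matching exists (size 4)

Perfect matching: {(W1,J3), (W2,J1), (W3,J5), (W4,J2)}
All 4 vertices on the smaller side are matched.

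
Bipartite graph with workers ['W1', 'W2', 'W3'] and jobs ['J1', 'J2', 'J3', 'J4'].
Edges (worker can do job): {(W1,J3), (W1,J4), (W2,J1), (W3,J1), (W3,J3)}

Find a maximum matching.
Matching: {(W1,J4), (W2,J1), (W3,J3)}

Maximum matching (size 3):
  W1 → J4
  W2 → J1
  W3 → J3

Each worker is assigned to at most one job, and each job to at most one worker.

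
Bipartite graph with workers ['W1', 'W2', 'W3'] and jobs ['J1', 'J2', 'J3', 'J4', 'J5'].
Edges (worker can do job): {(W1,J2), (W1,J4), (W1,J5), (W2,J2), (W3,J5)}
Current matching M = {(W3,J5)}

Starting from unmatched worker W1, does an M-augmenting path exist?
Yes: W1 → J2

An M-augmenting path alternates non-matching / matching edges, starting and ending at unmatched vertices.
Path: W1 → J2
(J2 is unmatched in M, so the path is augmenting.)
Flipping edges along this path would increase |M| from 1 to 2.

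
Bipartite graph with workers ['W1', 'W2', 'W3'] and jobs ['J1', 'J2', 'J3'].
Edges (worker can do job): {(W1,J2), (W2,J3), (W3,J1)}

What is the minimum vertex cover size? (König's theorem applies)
Minimum vertex cover size = 3

By König's theorem: in bipartite graphs,
min vertex cover = max matching = 3

Maximum matching has size 3, so minimum vertex cover also has size 3.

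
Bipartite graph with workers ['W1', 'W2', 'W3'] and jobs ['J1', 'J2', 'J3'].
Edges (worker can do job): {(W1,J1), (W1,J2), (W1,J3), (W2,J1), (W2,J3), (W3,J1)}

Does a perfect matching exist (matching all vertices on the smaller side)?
Yes, perfect matching exists (size 3)

Perfect matching: {(W1,J2), (W2,J3), (W3,J1)}
All 3 vertices on the smaller side are matched.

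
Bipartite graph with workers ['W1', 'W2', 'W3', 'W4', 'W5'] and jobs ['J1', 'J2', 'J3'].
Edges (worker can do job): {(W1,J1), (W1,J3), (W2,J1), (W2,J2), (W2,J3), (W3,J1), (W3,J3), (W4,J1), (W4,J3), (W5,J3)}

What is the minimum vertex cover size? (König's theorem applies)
Minimum vertex cover size = 3

By König's theorem: in bipartite graphs,
min vertex cover = max matching = 3

Maximum matching has size 3, so minimum vertex cover also has size 3.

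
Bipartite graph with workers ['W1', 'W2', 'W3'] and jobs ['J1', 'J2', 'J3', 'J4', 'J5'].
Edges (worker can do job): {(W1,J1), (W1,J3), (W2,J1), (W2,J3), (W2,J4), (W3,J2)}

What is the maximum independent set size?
Maximum independent set = 5

By König's theorem:
- Min vertex cover = Max matching = 3
- Max independent set = Total vertices - Min vertex cover
- Max independent set = 8 - 3 = 5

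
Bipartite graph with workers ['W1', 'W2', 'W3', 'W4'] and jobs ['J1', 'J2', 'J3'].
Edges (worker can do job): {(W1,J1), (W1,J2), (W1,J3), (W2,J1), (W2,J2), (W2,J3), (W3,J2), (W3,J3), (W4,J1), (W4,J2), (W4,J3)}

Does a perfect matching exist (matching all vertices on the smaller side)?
Yes, perfect matching exists (size 3)

Perfect matching: {(W1,J1), (W3,J3), (W4,J2)}
All 3 vertices on the smaller side are matched.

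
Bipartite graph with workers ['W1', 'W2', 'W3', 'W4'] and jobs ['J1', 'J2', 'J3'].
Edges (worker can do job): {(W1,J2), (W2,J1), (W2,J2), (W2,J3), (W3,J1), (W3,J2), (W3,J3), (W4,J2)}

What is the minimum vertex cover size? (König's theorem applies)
Minimum vertex cover size = 3

By König's theorem: in bipartite graphs,
min vertex cover = max matching = 3

Maximum matching has size 3, so minimum vertex cover also has size 3.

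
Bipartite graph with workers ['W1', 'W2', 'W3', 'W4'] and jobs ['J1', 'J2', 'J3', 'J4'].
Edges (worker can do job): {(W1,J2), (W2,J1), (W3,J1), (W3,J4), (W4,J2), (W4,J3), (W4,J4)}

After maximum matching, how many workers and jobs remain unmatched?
Unmatched: 0 workers, 0 jobs

Maximum matching size: 4
Workers: 4 total, 4 matched, 0 unmatched
Jobs: 4 total, 4 matched, 0 unmatched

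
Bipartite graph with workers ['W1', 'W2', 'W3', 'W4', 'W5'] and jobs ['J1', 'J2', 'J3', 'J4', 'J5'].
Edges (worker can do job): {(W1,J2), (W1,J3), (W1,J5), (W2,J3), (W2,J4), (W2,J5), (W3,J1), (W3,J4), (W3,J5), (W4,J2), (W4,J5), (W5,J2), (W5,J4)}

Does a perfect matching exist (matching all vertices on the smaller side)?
Yes, perfect matching exists (size 5)

Perfect matching: {(W1,J3), (W2,J4), (W3,J1), (W4,J5), (W5,J2)}
All 5 vertices on the smaller side are matched.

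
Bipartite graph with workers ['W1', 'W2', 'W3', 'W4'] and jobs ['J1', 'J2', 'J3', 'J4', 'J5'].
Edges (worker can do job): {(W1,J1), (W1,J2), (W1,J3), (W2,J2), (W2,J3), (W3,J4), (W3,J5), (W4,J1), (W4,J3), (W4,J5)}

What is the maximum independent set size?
Maximum independent set = 5

By König's theorem:
- Min vertex cover = Max matching = 4
- Max independent set = Total vertices - Min vertex cover
- Max independent set = 9 - 4 = 5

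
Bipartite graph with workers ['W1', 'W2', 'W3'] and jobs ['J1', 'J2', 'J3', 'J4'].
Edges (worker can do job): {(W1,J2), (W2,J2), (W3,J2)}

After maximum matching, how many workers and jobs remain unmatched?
Unmatched: 2 workers, 3 jobs

Maximum matching size: 1
Workers: 3 total, 1 matched, 2 unmatched
Jobs: 4 total, 1 matched, 3 unmatched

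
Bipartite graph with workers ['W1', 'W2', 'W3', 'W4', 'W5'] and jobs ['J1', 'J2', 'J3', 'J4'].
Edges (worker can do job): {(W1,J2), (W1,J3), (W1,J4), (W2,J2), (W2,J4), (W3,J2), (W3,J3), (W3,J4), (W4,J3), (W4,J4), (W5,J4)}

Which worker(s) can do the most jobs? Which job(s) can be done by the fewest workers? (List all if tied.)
Most versatile: W1, W3 (3 jobs); Least covered: J1 (0 workers)

Worker degrees (jobs they can do): W1:3, W2:2, W3:3, W4:2, W5:1
Job degrees (workers who can do it): J1:0, J2:3, J3:3, J4:5

Maximum worker degree is 3, achieved by: W1, W3
Minimum job degree is 0, achieved by: J1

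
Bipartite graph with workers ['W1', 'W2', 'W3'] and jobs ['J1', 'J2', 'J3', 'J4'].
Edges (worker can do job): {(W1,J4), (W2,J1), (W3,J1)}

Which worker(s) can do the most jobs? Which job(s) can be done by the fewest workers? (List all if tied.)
Most versatile: W1, W2, W3 (1 jobs); Least covered: J2, J3 (0 workers)

Worker degrees (jobs they can do): W1:1, W2:1, W3:1
Job degrees (workers who can do it): J1:2, J2:0, J3:0, J4:1

Maximum worker degree is 1, achieved by: W1, W2, W3
Minimum job degree is 0, achieved by: J2, J3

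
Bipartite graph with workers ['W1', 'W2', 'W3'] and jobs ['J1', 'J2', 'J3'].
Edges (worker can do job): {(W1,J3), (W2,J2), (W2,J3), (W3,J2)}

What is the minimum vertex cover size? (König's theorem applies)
Minimum vertex cover size = 2

By König's theorem: in bipartite graphs,
min vertex cover = max matching = 2

Maximum matching has size 2, so minimum vertex cover also has size 2.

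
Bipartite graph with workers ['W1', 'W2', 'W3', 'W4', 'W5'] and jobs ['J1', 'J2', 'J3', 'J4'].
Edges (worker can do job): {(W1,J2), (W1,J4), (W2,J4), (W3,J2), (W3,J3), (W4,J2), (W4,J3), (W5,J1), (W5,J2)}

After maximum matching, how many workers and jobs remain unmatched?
Unmatched: 1 workers, 0 jobs

Maximum matching size: 4
Workers: 5 total, 4 matched, 1 unmatched
Jobs: 4 total, 4 matched, 0 unmatched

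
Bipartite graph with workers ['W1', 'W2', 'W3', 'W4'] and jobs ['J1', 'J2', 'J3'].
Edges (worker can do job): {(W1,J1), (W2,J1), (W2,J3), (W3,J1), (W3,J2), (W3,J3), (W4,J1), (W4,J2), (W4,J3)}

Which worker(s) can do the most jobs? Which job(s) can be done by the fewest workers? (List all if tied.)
Most versatile: W3, W4 (3 jobs); Least covered: J2 (2 workers)

Worker degrees (jobs they can do): W1:1, W2:2, W3:3, W4:3
Job degrees (workers who can do it): J1:4, J2:2, J3:3

Maximum worker degree is 3, achieved by: W3, W4
Minimum job degree is 2, achieved by: J2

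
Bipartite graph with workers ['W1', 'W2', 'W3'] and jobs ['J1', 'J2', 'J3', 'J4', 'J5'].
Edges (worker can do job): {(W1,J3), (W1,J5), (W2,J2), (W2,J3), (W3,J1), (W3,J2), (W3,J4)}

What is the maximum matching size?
Maximum matching size = 3

Maximum matching: {(W1,J5), (W2,J3), (W3,J2)}
Size: 3

This assigns 3 workers to 3 distinct jobs.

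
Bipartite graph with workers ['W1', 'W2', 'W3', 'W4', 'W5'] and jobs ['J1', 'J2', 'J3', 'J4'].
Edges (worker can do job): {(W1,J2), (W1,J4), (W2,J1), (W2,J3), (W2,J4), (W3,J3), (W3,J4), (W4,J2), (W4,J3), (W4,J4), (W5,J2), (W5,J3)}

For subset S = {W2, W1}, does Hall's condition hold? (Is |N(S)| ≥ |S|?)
Yes: |N(S)| = 4, |S| = 2

Subset S = {W2, W1}
Neighbors N(S) = {J1, J2, J3, J4}

|N(S)| = 4, |S| = 2
Hall's condition: |N(S)| ≥ |S| is satisfied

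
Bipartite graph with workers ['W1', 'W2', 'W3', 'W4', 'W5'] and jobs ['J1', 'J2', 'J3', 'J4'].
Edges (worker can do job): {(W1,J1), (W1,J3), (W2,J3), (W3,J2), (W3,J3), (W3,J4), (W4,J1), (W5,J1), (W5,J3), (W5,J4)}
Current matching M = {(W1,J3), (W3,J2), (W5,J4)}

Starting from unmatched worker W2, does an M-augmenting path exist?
Yes: W2 → J3 → W1 → J1

An M-augmenting path alternates non-matching / matching edges, starting and ending at unmatched vertices.
Path: W2 → J3 → W1 → J1
(J1 is unmatched in M, so the path is augmenting.)
Flipping edges along this path would increase |M| from 3 to 4.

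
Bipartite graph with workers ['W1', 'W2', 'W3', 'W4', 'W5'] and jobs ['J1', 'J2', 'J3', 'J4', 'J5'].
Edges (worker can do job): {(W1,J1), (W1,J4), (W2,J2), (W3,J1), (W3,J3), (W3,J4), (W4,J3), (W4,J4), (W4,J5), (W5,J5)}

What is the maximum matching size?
Maximum matching size = 5

Maximum matching: {(W1,J1), (W2,J2), (W3,J3), (W4,J4), (W5,J5)}
Size: 5

This assigns 5 workers to 5 distinct jobs.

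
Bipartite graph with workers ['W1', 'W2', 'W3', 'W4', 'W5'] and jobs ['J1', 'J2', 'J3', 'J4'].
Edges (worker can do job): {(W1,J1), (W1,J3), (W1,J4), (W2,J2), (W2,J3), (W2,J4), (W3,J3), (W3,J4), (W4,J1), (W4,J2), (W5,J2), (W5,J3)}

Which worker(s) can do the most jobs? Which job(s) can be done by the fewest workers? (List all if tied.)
Most versatile: W1, W2 (3 jobs); Least covered: J1 (2 workers)

Worker degrees (jobs they can do): W1:3, W2:3, W3:2, W4:2, W5:2
Job degrees (workers who can do it): J1:2, J2:3, J3:4, J4:3

Maximum worker degree is 3, achieved by: W1, W2
Minimum job degree is 2, achieved by: J1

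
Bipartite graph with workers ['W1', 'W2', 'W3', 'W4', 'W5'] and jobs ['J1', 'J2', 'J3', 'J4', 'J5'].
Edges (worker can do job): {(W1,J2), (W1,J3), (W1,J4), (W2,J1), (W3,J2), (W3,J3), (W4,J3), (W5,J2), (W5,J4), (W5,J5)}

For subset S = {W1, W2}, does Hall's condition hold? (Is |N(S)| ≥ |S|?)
Yes: |N(S)| = 4, |S| = 2

Subset S = {W1, W2}
Neighbors N(S) = {J1, J2, J3, J4}

|N(S)| = 4, |S| = 2
Hall's condition: |N(S)| ≥ |S| is satisfied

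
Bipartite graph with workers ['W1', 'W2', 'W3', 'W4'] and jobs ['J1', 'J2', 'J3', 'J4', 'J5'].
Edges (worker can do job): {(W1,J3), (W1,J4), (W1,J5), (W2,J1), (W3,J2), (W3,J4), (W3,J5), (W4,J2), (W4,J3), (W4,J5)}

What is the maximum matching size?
Maximum matching size = 4

Maximum matching: {(W1,J3), (W2,J1), (W3,J4), (W4,J5)}
Size: 4

This assigns 4 workers to 4 distinct jobs.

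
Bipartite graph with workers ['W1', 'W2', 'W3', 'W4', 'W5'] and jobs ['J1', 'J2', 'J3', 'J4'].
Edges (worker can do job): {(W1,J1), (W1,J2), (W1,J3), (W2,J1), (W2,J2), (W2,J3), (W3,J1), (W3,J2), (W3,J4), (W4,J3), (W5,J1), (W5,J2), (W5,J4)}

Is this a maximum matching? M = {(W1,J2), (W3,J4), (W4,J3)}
No, size 3 is not maximum

Proposed matching has size 3.
Maximum matching size for this graph: 4.

This is NOT maximum - can be improved to size 4.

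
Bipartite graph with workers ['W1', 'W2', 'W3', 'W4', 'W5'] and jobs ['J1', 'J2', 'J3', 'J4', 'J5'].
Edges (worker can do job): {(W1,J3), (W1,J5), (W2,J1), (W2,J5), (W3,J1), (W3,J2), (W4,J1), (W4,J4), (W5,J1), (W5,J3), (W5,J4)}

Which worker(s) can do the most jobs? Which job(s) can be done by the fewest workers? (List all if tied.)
Most versatile: W5 (3 jobs); Least covered: J2 (1 workers)

Worker degrees (jobs they can do): W1:2, W2:2, W3:2, W4:2, W5:3
Job degrees (workers who can do it): J1:4, J2:1, J3:2, J4:2, J5:2

Maximum worker degree is 3, achieved by: W5
Minimum job degree is 1, achieved by: J2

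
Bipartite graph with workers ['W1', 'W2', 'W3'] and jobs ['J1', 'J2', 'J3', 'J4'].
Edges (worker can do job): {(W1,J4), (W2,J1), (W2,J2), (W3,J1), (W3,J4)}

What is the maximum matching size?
Maximum matching size = 3

Maximum matching: {(W1,J4), (W2,J2), (W3,J1)}
Size: 3

This assigns 3 workers to 3 distinct jobs.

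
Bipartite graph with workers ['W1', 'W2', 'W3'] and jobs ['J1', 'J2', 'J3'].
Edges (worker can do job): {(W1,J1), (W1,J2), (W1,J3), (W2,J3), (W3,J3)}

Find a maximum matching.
Matching: {(W1,J2), (W3,J3)}

Maximum matching (size 2):
  W1 → J2
  W3 → J3

Each worker is assigned to at most one job, and each job to at most one worker.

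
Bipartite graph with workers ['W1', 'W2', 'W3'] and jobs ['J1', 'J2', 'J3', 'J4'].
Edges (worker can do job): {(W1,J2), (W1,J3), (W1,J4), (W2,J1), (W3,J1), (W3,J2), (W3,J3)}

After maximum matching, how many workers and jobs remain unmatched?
Unmatched: 0 workers, 1 jobs

Maximum matching size: 3
Workers: 3 total, 3 matched, 0 unmatched
Jobs: 4 total, 3 matched, 1 unmatched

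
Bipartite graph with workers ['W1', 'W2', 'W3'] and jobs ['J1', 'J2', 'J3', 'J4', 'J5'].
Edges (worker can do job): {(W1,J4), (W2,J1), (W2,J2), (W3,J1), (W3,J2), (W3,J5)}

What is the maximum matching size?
Maximum matching size = 3

Maximum matching: {(W1,J4), (W2,J1), (W3,J5)}
Size: 3

This assigns 3 workers to 3 distinct jobs.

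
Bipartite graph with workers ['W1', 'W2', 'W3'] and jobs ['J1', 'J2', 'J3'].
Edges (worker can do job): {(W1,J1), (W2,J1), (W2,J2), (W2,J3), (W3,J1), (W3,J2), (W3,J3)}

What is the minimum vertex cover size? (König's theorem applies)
Minimum vertex cover size = 3

By König's theorem: in bipartite graphs,
min vertex cover = max matching = 3

Maximum matching has size 3, so minimum vertex cover also has size 3.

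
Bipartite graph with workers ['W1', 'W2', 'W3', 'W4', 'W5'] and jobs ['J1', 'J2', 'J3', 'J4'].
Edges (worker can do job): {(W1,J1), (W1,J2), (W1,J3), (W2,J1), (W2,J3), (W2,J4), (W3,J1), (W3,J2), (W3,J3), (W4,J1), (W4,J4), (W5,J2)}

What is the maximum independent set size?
Maximum independent set = 5

By König's theorem:
- Min vertex cover = Max matching = 4
- Max independent set = Total vertices - Min vertex cover
- Max independent set = 9 - 4 = 5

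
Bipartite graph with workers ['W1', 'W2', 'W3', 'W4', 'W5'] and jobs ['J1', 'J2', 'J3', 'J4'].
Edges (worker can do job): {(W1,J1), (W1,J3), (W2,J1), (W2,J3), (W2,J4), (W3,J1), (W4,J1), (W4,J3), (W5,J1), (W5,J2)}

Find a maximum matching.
Matching: {(W2,J4), (W3,J1), (W4,J3), (W5,J2)}

Maximum matching (size 4):
  W2 → J4
  W3 → J1
  W4 → J3
  W5 → J2

Each worker is assigned to at most one job, and each job to at most one worker.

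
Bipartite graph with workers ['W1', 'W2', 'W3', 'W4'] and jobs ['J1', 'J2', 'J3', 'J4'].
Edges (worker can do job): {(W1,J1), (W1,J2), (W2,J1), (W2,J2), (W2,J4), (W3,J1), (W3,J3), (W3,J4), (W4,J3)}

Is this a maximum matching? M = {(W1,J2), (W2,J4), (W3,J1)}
No, size 3 is not maximum

Proposed matching has size 3.
Maximum matching size for this graph: 4.

This is NOT maximum - can be improved to size 4.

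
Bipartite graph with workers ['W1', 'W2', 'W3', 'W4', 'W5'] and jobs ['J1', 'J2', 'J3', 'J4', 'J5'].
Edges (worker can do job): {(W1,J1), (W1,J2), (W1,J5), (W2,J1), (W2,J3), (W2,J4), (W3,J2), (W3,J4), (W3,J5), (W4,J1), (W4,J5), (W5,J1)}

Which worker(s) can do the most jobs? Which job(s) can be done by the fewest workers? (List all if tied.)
Most versatile: W1, W2, W3 (3 jobs); Least covered: J3 (1 workers)

Worker degrees (jobs they can do): W1:3, W2:3, W3:3, W4:2, W5:1
Job degrees (workers who can do it): J1:4, J2:2, J3:1, J4:2, J5:3

Maximum worker degree is 3, achieved by: W1, W2, W3
Minimum job degree is 1, achieved by: J3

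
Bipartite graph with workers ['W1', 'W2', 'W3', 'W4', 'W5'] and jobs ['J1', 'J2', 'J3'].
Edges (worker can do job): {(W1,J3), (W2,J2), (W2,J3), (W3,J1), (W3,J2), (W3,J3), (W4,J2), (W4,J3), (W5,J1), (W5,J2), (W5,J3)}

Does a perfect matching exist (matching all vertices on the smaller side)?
Yes, perfect matching exists (size 3)

Perfect matching: {(W3,J1), (W4,J3), (W5,J2)}
All 3 vertices on the smaller side are matched.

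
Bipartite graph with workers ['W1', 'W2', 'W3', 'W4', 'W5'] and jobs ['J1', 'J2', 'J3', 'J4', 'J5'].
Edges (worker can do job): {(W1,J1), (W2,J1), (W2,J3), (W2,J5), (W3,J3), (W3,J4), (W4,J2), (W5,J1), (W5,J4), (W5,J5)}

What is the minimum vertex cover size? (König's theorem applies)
Minimum vertex cover size = 5

By König's theorem: in bipartite graphs,
min vertex cover = max matching = 5

Maximum matching has size 5, so minimum vertex cover also has size 5.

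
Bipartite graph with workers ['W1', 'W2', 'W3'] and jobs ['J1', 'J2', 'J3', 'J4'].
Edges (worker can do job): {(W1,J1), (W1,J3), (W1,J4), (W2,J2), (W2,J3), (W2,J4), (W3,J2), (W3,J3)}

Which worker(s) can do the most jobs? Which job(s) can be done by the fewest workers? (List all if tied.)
Most versatile: W1, W2 (3 jobs); Least covered: J1 (1 workers)

Worker degrees (jobs they can do): W1:3, W2:3, W3:2
Job degrees (workers who can do it): J1:1, J2:2, J3:3, J4:2

Maximum worker degree is 3, achieved by: W1, W2
Minimum job degree is 1, achieved by: J1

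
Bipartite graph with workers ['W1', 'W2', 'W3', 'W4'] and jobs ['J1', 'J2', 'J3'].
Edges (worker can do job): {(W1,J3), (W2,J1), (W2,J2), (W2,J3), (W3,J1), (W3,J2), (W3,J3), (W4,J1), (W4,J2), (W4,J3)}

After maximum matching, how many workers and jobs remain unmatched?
Unmatched: 1 workers, 0 jobs

Maximum matching size: 3
Workers: 4 total, 3 matched, 1 unmatched
Jobs: 3 total, 3 matched, 0 unmatched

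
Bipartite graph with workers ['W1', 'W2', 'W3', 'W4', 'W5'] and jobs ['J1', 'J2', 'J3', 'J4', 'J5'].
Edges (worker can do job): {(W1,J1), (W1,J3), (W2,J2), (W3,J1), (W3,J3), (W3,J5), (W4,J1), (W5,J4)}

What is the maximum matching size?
Maximum matching size = 5

Maximum matching: {(W1,J3), (W2,J2), (W3,J5), (W4,J1), (W5,J4)}
Size: 5

This assigns 5 workers to 5 distinct jobs.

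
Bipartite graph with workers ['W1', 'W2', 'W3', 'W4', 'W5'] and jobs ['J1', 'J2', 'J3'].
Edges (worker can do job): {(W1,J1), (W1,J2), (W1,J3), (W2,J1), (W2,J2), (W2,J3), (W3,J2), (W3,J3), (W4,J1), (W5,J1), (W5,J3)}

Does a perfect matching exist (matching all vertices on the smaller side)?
Yes, perfect matching exists (size 3)

Perfect matching: {(W1,J2), (W3,J3), (W5,J1)}
All 3 vertices on the smaller side are matched.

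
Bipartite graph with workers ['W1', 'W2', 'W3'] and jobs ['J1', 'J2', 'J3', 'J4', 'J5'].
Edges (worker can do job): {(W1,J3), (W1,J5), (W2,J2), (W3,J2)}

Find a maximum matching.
Matching: {(W1,J5), (W3,J2)}

Maximum matching (size 2):
  W1 → J5
  W3 → J2

Each worker is assigned to at most one job, and each job to at most one worker.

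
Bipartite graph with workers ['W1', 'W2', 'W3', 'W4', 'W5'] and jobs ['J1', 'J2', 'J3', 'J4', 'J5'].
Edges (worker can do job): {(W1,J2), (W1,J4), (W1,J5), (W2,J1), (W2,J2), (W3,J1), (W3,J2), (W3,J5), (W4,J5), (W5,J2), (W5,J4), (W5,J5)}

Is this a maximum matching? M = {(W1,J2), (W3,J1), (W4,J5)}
No, size 3 is not maximum

Proposed matching has size 3.
Maximum matching size for this graph: 4.

This is NOT maximum - can be improved to size 4.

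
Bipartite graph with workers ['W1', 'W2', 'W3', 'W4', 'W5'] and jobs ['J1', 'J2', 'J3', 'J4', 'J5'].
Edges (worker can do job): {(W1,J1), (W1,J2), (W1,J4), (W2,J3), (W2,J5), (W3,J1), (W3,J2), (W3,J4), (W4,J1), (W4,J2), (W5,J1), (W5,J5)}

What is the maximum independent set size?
Maximum independent set = 5

By König's theorem:
- Min vertex cover = Max matching = 5
- Max independent set = Total vertices - Min vertex cover
- Max independent set = 10 - 5 = 5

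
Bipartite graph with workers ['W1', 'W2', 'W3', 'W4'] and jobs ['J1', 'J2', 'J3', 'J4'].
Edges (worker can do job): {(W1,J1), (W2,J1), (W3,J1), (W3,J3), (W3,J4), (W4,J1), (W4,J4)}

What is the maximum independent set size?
Maximum independent set = 5

By König's theorem:
- Min vertex cover = Max matching = 3
- Max independent set = Total vertices - Min vertex cover
- Max independent set = 8 - 3 = 5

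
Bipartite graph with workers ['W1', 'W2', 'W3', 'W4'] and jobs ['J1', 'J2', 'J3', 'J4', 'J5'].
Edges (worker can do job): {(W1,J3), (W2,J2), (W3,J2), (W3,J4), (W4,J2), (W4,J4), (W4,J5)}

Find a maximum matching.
Matching: {(W1,J3), (W2,J2), (W3,J4), (W4,J5)}

Maximum matching (size 4):
  W1 → J3
  W2 → J2
  W3 → J4
  W4 → J5

Each worker is assigned to at most one job, and each job to at most one worker.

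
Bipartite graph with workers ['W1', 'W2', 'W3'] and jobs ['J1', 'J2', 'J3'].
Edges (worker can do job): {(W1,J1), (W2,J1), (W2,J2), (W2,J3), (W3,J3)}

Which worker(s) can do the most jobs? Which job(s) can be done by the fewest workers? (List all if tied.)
Most versatile: W2 (3 jobs); Least covered: J2 (1 workers)

Worker degrees (jobs they can do): W1:1, W2:3, W3:1
Job degrees (workers who can do it): J1:2, J2:1, J3:2

Maximum worker degree is 3, achieved by: W2
Minimum job degree is 1, achieved by: J2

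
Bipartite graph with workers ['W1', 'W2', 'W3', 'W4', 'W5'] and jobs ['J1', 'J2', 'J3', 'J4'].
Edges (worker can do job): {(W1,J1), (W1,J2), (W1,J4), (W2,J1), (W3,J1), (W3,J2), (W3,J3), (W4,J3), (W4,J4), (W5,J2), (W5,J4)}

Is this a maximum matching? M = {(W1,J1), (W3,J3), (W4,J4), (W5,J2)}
Yes, size 4 is maximum

Proposed matching has size 4.
Maximum matching size for this graph: 4.

This is a maximum matching.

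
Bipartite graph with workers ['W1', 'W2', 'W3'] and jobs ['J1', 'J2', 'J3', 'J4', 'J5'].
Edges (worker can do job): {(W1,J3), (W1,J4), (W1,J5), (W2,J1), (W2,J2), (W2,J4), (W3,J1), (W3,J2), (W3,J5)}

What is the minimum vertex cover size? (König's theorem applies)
Minimum vertex cover size = 3

By König's theorem: in bipartite graphs,
min vertex cover = max matching = 3

Maximum matching has size 3, so minimum vertex cover also has size 3.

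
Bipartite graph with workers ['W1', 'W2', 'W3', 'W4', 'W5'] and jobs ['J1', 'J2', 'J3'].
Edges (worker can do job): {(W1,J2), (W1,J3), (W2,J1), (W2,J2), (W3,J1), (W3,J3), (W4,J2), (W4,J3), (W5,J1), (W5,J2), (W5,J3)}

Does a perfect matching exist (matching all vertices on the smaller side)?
Yes, perfect matching exists (size 3)

Perfect matching: {(W2,J1), (W3,J3), (W5,J2)}
All 3 vertices on the smaller side are matched.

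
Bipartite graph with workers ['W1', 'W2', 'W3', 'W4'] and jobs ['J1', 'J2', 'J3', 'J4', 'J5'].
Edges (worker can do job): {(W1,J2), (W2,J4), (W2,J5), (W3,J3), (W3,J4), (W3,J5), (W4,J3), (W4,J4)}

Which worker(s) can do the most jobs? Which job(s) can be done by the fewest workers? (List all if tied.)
Most versatile: W3 (3 jobs); Least covered: J1 (0 workers)

Worker degrees (jobs they can do): W1:1, W2:2, W3:3, W4:2
Job degrees (workers who can do it): J1:0, J2:1, J3:2, J4:3, J5:2

Maximum worker degree is 3, achieved by: W3
Minimum job degree is 0, achieved by: J1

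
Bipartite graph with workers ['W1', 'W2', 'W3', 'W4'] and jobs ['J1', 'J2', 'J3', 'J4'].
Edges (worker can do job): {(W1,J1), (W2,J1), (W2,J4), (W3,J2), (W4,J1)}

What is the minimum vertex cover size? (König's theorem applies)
Minimum vertex cover size = 3

By König's theorem: in bipartite graphs,
min vertex cover = max matching = 3

Maximum matching has size 3, so minimum vertex cover also has size 3.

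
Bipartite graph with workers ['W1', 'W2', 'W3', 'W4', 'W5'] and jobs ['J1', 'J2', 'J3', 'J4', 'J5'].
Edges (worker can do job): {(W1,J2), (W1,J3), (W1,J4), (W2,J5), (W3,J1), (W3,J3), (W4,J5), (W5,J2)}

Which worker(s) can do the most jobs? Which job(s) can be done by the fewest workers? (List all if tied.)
Most versatile: W1 (3 jobs); Least covered: J1, J4 (1 workers)

Worker degrees (jobs they can do): W1:3, W2:1, W3:2, W4:1, W5:1
Job degrees (workers who can do it): J1:1, J2:2, J3:2, J4:1, J5:2

Maximum worker degree is 3, achieved by: W1
Minimum job degree is 1, achieved by: J1, J4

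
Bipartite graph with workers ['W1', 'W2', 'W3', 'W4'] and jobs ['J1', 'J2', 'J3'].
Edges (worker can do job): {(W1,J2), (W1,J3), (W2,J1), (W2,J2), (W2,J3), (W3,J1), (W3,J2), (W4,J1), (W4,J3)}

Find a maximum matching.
Matching: {(W1,J3), (W3,J2), (W4,J1)}

Maximum matching (size 3):
  W1 → J3
  W3 → J2
  W4 → J1

Each worker is assigned to at most one job, and each job to at most one worker.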